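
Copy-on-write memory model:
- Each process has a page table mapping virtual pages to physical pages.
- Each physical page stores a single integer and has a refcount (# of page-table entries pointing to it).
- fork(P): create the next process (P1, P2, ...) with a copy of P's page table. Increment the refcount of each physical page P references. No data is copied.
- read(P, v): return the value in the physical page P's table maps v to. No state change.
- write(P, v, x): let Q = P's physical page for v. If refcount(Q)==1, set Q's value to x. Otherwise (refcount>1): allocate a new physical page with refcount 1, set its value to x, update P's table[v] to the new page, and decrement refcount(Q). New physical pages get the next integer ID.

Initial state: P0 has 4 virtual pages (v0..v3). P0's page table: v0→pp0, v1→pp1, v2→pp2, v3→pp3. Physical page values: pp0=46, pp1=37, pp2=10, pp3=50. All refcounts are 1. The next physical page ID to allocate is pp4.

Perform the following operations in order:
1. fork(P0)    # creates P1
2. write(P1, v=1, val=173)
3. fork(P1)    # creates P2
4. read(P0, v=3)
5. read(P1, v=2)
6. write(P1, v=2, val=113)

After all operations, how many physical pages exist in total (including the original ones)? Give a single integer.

Op 1: fork(P0) -> P1. 4 ppages; refcounts: pp0:2 pp1:2 pp2:2 pp3:2
Op 2: write(P1, v1, 173). refcount(pp1)=2>1 -> COPY to pp4. 5 ppages; refcounts: pp0:2 pp1:1 pp2:2 pp3:2 pp4:1
Op 3: fork(P1) -> P2. 5 ppages; refcounts: pp0:3 pp1:1 pp2:3 pp3:3 pp4:2
Op 4: read(P0, v3) -> 50. No state change.
Op 5: read(P1, v2) -> 10. No state change.
Op 6: write(P1, v2, 113). refcount(pp2)=3>1 -> COPY to pp5. 6 ppages; refcounts: pp0:3 pp1:1 pp2:2 pp3:3 pp4:2 pp5:1

Answer: 6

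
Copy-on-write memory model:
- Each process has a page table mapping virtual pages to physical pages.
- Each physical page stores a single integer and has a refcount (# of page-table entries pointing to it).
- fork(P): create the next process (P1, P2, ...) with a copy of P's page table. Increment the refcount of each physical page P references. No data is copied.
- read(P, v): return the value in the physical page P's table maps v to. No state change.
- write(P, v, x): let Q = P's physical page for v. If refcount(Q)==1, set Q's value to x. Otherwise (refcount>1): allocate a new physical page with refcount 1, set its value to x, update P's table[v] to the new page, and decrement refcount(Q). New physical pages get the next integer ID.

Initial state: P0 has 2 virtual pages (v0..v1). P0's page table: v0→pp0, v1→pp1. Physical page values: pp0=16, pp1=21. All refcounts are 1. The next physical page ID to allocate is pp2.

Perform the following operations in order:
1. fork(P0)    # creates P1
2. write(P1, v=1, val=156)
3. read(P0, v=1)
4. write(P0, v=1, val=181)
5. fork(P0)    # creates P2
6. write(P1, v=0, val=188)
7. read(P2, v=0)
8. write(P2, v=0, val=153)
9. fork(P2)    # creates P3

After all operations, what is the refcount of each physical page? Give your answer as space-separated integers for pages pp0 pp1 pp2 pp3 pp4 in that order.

Op 1: fork(P0) -> P1. 2 ppages; refcounts: pp0:2 pp1:2
Op 2: write(P1, v1, 156). refcount(pp1)=2>1 -> COPY to pp2. 3 ppages; refcounts: pp0:2 pp1:1 pp2:1
Op 3: read(P0, v1) -> 21. No state change.
Op 4: write(P0, v1, 181). refcount(pp1)=1 -> write in place. 3 ppages; refcounts: pp0:2 pp1:1 pp2:1
Op 5: fork(P0) -> P2. 3 ppages; refcounts: pp0:3 pp1:2 pp2:1
Op 6: write(P1, v0, 188). refcount(pp0)=3>1 -> COPY to pp3. 4 ppages; refcounts: pp0:2 pp1:2 pp2:1 pp3:1
Op 7: read(P2, v0) -> 16. No state change.
Op 8: write(P2, v0, 153). refcount(pp0)=2>1 -> COPY to pp4. 5 ppages; refcounts: pp0:1 pp1:2 pp2:1 pp3:1 pp4:1
Op 9: fork(P2) -> P3. 5 ppages; refcounts: pp0:1 pp1:3 pp2:1 pp3:1 pp4:2

Answer: 1 3 1 1 2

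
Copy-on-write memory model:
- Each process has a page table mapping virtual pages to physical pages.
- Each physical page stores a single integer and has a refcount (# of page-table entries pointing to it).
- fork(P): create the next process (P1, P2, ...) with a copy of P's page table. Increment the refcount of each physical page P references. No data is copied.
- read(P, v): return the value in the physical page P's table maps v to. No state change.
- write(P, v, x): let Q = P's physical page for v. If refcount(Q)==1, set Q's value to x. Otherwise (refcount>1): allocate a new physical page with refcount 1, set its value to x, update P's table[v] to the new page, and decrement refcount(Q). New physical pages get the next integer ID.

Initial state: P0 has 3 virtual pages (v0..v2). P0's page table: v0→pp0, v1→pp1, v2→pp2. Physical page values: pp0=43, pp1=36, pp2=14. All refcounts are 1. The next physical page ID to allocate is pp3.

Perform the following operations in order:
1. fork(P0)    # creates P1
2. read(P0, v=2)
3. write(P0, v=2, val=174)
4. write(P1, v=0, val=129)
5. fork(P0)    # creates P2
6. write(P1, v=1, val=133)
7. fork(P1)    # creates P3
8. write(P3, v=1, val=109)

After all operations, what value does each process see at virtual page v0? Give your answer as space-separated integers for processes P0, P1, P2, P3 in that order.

Answer: 43 129 43 129

Derivation:
Op 1: fork(P0) -> P1. 3 ppages; refcounts: pp0:2 pp1:2 pp2:2
Op 2: read(P0, v2) -> 14. No state change.
Op 3: write(P0, v2, 174). refcount(pp2)=2>1 -> COPY to pp3. 4 ppages; refcounts: pp0:2 pp1:2 pp2:1 pp3:1
Op 4: write(P1, v0, 129). refcount(pp0)=2>1 -> COPY to pp4. 5 ppages; refcounts: pp0:1 pp1:2 pp2:1 pp3:1 pp4:1
Op 5: fork(P0) -> P2. 5 ppages; refcounts: pp0:2 pp1:3 pp2:1 pp3:2 pp4:1
Op 6: write(P1, v1, 133). refcount(pp1)=3>1 -> COPY to pp5. 6 ppages; refcounts: pp0:2 pp1:2 pp2:1 pp3:2 pp4:1 pp5:1
Op 7: fork(P1) -> P3. 6 ppages; refcounts: pp0:2 pp1:2 pp2:2 pp3:2 pp4:2 pp5:2
Op 8: write(P3, v1, 109). refcount(pp5)=2>1 -> COPY to pp6. 7 ppages; refcounts: pp0:2 pp1:2 pp2:2 pp3:2 pp4:2 pp5:1 pp6:1
P0: v0 -> pp0 = 43
P1: v0 -> pp4 = 129
P2: v0 -> pp0 = 43
P3: v0 -> pp4 = 129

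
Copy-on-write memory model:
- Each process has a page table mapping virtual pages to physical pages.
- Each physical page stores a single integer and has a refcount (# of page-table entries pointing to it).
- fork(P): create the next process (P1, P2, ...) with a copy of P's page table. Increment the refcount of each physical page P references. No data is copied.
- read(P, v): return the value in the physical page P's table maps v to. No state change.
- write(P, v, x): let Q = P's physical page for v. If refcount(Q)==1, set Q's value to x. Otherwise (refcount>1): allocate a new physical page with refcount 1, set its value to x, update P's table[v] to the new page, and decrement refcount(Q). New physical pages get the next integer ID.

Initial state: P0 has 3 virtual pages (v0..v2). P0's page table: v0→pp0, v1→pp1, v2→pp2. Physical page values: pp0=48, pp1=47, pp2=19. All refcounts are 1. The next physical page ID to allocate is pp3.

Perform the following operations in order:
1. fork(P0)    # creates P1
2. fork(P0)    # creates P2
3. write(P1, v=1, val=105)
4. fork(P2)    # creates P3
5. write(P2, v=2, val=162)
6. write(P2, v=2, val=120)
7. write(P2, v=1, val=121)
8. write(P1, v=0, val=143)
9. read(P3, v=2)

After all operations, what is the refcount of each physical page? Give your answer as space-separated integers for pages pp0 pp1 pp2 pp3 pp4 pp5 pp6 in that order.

Answer: 3 2 3 1 1 1 1

Derivation:
Op 1: fork(P0) -> P1. 3 ppages; refcounts: pp0:2 pp1:2 pp2:2
Op 2: fork(P0) -> P2. 3 ppages; refcounts: pp0:3 pp1:3 pp2:3
Op 3: write(P1, v1, 105). refcount(pp1)=3>1 -> COPY to pp3. 4 ppages; refcounts: pp0:3 pp1:2 pp2:3 pp3:1
Op 4: fork(P2) -> P3. 4 ppages; refcounts: pp0:4 pp1:3 pp2:4 pp3:1
Op 5: write(P2, v2, 162). refcount(pp2)=4>1 -> COPY to pp4. 5 ppages; refcounts: pp0:4 pp1:3 pp2:3 pp3:1 pp4:1
Op 6: write(P2, v2, 120). refcount(pp4)=1 -> write in place. 5 ppages; refcounts: pp0:4 pp1:3 pp2:3 pp3:1 pp4:1
Op 7: write(P2, v1, 121). refcount(pp1)=3>1 -> COPY to pp5. 6 ppages; refcounts: pp0:4 pp1:2 pp2:3 pp3:1 pp4:1 pp5:1
Op 8: write(P1, v0, 143). refcount(pp0)=4>1 -> COPY to pp6. 7 ppages; refcounts: pp0:3 pp1:2 pp2:3 pp3:1 pp4:1 pp5:1 pp6:1
Op 9: read(P3, v2) -> 19. No state change.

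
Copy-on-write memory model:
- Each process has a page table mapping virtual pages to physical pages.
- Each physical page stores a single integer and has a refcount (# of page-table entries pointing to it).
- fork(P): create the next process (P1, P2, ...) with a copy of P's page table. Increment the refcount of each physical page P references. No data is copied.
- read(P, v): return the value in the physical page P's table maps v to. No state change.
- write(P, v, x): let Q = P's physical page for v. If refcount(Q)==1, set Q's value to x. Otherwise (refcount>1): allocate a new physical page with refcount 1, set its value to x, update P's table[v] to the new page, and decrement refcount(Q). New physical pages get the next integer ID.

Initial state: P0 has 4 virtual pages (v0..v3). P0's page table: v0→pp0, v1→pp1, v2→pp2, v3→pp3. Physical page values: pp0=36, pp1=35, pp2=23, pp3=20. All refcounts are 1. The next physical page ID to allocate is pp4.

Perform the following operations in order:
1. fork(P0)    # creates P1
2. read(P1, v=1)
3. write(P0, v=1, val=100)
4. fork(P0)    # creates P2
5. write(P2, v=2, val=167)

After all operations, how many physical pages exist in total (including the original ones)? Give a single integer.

Answer: 6

Derivation:
Op 1: fork(P0) -> P1. 4 ppages; refcounts: pp0:2 pp1:2 pp2:2 pp3:2
Op 2: read(P1, v1) -> 35. No state change.
Op 3: write(P0, v1, 100). refcount(pp1)=2>1 -> COPY to pp4. 5 ppages; refcounts: pp0:2 pp1:1 pp2:2 pp3:2 pp4:1
Op 4: fork(P0) -> P2. 5 ppages; refcounts: pp0:3 pp1:1 pp2:3 pp3:3 pp4:2
Op 5: write(P2, v2, 167). refcount(pp2)=3>1 -> COPY to pp5. 6 ppages; refcounts: pp0:3 pp1:1 pp2:2 pp3:3 pp4:2 pp5:1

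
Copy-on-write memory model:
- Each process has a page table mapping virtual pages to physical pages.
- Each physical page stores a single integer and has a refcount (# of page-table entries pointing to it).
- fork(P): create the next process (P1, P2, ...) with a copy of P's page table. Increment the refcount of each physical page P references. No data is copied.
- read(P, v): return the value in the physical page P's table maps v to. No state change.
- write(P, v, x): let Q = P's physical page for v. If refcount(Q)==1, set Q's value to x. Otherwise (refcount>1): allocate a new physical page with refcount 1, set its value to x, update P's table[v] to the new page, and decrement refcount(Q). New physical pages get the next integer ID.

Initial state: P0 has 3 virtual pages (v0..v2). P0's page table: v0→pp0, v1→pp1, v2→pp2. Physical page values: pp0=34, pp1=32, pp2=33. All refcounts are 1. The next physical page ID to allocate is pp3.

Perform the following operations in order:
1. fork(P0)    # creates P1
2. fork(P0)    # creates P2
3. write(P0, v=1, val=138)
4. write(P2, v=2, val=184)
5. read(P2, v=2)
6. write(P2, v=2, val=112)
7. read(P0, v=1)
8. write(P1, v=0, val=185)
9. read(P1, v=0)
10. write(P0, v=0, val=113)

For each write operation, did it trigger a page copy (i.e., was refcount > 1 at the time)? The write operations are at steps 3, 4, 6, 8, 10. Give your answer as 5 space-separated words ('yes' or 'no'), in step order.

Op 1: fork(P0) -> P1. 3 ppages; refcounts: pp0:2 pp1:2 pp2:2
Op 2: fork(P0) -> P2. 3 ppages; refcounts: pp0:3 pp1:3 pp2:3
Op 3: write(P0, v1, 138). refcount(pp1)=3>1 -> COPY to pp3. 4 ppages; refcounts: pp0:3 pp1:2 pp2:3 pp3:1
Op 4: write(P2, v2, 184). refcount(pp2)=3>1 -> COPY to pp4. 5 ppages; refcounts: pp0:3 pp1:2 pp2:2 pp3:1 pp4:1
Op 5: read(P2, v2) -> 184. No state change.
Op 6: write(P2, v2, 112). refcount(pp4)=1 -> write in place. 5 ppages; refcounts: pp0:3 pp1:2 pp2:2 pp3:1 pp4:1
Op 7: read(P0, v1) -> 138. No state change.
Op 8: write(P1, v0, 185). refcount(pp0)=3>1 -> COPY to pp5. 6 ppages; refcounts: pp0:2 pp1:2 pp2:2 pp3:1 pp4:1 pp5:1
Op 9: read(P1, v0) -> 185. No state change.
Op 10: write(P0, v0, 113). refcount(pp0)=2>1 -> COPY to pp6. 7 ppages; refcounts: pp0:1 pp1:2 pp2:2 pp3:1 pp4:1 pp5:1 pp6:1

yes yes no yes yes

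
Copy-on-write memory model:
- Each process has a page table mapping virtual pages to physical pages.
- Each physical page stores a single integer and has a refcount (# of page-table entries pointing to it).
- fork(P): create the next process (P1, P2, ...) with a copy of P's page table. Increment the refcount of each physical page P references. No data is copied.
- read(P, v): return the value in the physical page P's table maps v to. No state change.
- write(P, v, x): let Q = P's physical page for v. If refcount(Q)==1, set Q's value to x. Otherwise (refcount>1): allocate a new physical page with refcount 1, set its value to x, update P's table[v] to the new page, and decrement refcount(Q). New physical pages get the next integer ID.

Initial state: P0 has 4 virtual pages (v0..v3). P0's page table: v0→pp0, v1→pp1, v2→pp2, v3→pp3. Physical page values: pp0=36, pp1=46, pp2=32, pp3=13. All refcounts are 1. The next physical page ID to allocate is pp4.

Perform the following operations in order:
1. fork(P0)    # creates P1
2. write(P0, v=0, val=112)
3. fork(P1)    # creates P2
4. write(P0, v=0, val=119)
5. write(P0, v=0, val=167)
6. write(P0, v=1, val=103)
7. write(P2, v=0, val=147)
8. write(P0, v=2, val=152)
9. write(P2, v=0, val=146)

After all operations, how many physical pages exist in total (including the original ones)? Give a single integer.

Answer: 8

Derivation:
Op 1: fork(P0) -> P1. 4 ppages; refcounts: pp0:2 pp1:2 pp2:2 pp3:2
Op 2: write(P0, v0, 112). refcount(pp0)=2>1 -> COPY to pp4. 5 ppages; refcounts: pp0:1 pp1:2 pp2:2 pp3:2 pp4:1
Op 3: fork(P1) -> P2. 5 ppages; refcounts: pp0:2 pp1:3 pp2:3 pp3:3 pp4:1
Op 4: write(P0, v0, 119). refcount(pp4)=1 -> write in place. 5 ppages; refcounts: pp0:2 pp1:3 pp2:3 pp3:3 pp4:1
Op 5: write(P0, v0, 167). refcount(pp4)=1 -> write in place. 5 ppages; refcounts: pp0:2 pp1:3 pp2:3 pp3:3 pp4:1
Op 6: write(P0, v1, 103). refcount(pp1)=3>1 -> COPY to pp5. 6 ppages; refcounts: pp0:2 pp1:2 pp2:3 pp3:3 pp4:1 pp5:1
Op 7: write(P2, v0, 147). refcount(pp0)=2>1 -> COPY to pp6. 7 ppages; refcounts: pp0:1 pp1:2 pp2:3 pp3:3 pp4:1 pp5:1 pp6:1
Op 8: write(P0, v2, 152). refcount(pp2)=3>1 -> COPY to pp7. 8 ppages; refcounts: pp0:1 pp1:2 pp2:2 pp3:3 pp4:1 pp5:1 pp6:1 pp7:1
Op 9: write(P2, v0, 146). refcount(pp6)=1 -> write in place. 8 ppages; refcounts: pp0:1 pp1:2 pp2:2 pp3:3 pp4:1 pp5:1 pp6:1 pp7:1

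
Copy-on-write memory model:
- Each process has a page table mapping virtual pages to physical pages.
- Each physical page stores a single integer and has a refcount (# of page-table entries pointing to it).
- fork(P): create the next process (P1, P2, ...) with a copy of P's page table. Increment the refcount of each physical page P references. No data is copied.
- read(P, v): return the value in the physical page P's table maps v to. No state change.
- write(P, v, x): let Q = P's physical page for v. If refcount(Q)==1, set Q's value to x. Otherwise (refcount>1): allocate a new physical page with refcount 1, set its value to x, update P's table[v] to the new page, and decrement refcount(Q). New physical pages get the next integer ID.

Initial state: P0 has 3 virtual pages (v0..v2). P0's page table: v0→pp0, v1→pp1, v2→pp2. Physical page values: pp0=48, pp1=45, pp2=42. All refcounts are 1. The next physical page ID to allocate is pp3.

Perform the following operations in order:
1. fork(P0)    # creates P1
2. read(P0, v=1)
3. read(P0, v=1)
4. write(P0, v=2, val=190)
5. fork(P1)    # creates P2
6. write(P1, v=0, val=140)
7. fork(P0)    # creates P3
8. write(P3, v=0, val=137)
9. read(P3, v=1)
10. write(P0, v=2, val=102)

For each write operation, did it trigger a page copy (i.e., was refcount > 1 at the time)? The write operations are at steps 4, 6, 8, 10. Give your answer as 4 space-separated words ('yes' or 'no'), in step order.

Op 1: fork(P0) -> P1. 3 ppages; refcounts: pp0:2 pp1:2 pp2:2
Op 2: read(P0, v1) -> 45. No state change.
Op 3: read(P0, v1) -> 45. No state change.
Op 4: write(P0, v2, 190). refcount(pp2)=2>1 -> COPY to pp3. 4 ppages; refcounts: pp0:2 pp1:2 pp2:1 pp3:1
Op 5: fork(P1) -> P2. 4 ppages; refcounts: pp0:3 pp1:3 pp2:2 pp3:1
Op 6: write(P1, v0, 140). refcount(pp0)=3>1 -> COPY to pp4. 5 ppages; refcounts: pp0:2 pp1:3 pp2:2 pp3:1 pp4:1
Op 7: fork(P0) -> P3. 5 ppages; refcounts: pp0:3 pp1:4 pp2:2 pp3:2 pp4:1
Op 8: write(P3, v0, 137). refcount(pp0)=3>1 -> COPY to pp5. 6 ppages; refcounts: pp0:2 pp1:4 pp2:2 pp3:2 pp4:1 pp5:1
Op 9: read(P3, v1) -> 45. No state change.
Op 10: write(P0, v2, 102). refcount(pp3)=2>1 -> COPY to pp6. 7 ppages; refcounts: pp0:2 pp1:4 pp2:2 pp3:1 pp4:1 pp5:1 pp6:1

yes yes yes yes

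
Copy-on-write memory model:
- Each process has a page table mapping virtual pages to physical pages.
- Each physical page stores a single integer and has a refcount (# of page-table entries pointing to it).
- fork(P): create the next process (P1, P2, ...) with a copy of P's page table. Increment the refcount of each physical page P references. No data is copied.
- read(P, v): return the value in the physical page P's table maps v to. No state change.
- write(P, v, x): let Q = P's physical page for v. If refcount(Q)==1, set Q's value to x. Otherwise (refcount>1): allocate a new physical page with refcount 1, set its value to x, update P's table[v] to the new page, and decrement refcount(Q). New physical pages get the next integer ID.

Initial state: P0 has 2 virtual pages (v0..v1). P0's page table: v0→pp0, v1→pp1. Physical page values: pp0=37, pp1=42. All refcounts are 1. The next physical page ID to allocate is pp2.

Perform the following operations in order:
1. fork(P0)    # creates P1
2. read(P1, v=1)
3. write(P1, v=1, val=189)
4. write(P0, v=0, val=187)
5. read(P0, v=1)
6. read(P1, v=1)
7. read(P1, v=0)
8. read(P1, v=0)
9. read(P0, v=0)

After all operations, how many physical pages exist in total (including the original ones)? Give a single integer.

Op 1: fork(P0) -> P1. 2 ppages; refcounts: pp0:2 pp1:2
Op 2: read(P1, v1) -> 42. No state change.
Op 3: write(P1, v1, 189). refcount(pp1)=2>1 -> COPY to pp2. 3 ppages; refcounts: pp0:2 pp1:1 pp2:1
Op 4: write(P0, v0, 187). refcount(pp0)=2>1 -> COPY to pp3. 4 ppages; refcounts: pp0:1 pp1:1 pp2:1 pp3:1
Op 5: read(P0, v1) -> 42. No state change.
Op 6: read(P1, v1) -> 189. No state change.
Op 7: read(P1, v0) -> 37. No state change.
Op 8: read(P1, v0) -> 37. No state change.
Op 9: read(P0, v0) -> 187. No state change.

Answer: 4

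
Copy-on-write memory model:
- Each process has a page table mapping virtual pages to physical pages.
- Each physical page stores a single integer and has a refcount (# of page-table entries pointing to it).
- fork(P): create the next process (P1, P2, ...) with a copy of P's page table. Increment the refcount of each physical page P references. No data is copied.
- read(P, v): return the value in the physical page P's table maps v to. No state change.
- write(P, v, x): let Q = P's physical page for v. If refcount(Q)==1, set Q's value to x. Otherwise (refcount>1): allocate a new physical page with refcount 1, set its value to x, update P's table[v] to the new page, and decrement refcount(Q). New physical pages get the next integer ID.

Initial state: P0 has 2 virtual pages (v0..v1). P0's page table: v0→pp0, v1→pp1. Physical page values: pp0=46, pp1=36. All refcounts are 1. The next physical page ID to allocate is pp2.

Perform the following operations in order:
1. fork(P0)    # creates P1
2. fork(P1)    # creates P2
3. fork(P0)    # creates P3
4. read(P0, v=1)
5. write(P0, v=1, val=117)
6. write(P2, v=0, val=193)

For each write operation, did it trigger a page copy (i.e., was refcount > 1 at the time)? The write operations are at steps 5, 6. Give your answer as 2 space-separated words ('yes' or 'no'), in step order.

Op 1: fork(P0) -> P1. 2 ppages; refcounts: pp0:2 pp1:2
Op 2: fork(P1) -> P2. 2 ppages; refcounts: pp0:3 pp1:3
Op 3: fork(P0) -> P3. 2 ppages; refcounts: pp0:4 pp1:4
Op 4: read(P0, v1) -> 36. No state change.
Op 5: write(P0, v1, 117). refcount(pp1)=4>1 -> COPY to pp2. 3 ppages; refcounts: pp0:4 pp1:3 pp2:1
Op 6: write(P2, v0, 193). refcount(pp0)=4>1 -> COPY to pp3. 4 ppages; refcounts: pp0:3 pp1:3 pp2:1 pp3:1

yes yes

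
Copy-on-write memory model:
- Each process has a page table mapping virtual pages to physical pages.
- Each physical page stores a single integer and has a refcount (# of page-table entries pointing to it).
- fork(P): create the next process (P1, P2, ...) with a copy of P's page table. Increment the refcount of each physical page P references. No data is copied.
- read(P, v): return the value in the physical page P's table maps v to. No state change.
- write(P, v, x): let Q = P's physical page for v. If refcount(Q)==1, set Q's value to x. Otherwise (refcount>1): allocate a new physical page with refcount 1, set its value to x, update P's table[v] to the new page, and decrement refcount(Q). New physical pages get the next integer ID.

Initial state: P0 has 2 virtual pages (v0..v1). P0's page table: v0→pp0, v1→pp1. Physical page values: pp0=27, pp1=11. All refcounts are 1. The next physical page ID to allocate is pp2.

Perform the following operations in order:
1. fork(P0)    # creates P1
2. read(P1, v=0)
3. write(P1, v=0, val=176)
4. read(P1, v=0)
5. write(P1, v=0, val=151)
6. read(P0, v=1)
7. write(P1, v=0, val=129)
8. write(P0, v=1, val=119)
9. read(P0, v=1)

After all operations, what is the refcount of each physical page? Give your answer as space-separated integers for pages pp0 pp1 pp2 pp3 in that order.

Answer: 1 1 1 1

Derivation:
Op 1: fork(P0) -> P1. 2 ppages; refcounts: pp0:2 pp1:2
Op 2: read(P1, v0) -> 27. No state change.
Op 3: write(P1, v0, 176). refcount(pp0)=2>1 -> COPY to pp2. 3 ppages; refcounts: pp0:1 pp1:2 pp2:1
Op 4: read(P1, v0) -> 176. No state change.
Op 5: write(P1, v0, 151). refcount(pp2)=1 -> write in place. 3 ppages; refcounts: pp0:1 pp1:2 pp2:1
Op 6: read(P0, v1) -> 11. No state change.
Op 7: write(P1, v0, 129). refcount(pp2)=1 -> write in place. 3 ppages; refcounts: pp0:1 pp1:2 pp2:1
Op 8: write(P0, v1, 119). refcount(pp1)=2>1 -> COPY to pp3. 4 ppages; refcounts: pp0:1 pp1:1 pp2:1 pp3:1
Op 9: read(P0, v1) -> 119. No state change.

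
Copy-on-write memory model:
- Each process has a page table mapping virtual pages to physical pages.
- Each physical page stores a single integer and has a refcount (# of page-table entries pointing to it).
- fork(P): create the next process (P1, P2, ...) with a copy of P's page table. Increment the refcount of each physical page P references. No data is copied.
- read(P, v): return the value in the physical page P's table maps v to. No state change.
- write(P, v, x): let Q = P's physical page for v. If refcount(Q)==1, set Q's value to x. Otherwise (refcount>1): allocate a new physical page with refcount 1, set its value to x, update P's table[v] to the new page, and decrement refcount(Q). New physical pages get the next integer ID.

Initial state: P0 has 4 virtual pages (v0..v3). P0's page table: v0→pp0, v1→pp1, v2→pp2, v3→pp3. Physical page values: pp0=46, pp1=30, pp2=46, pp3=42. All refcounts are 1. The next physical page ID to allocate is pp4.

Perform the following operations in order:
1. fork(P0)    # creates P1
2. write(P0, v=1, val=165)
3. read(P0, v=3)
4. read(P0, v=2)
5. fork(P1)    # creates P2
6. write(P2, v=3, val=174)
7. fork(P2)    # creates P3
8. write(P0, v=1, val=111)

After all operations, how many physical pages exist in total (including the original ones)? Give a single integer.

Op 1: fork(P0) -> P1. 4 ppages; refcounts: pp0:2 pp1:2 pp2:2 pp3:2
Op 2: write(P0, v1, 165). refcount(pp1)=2>1 -> COPY to pp4. 5 ppages; refcounts: pp0:2 pp1:1 pp2:2 pp3:2 pp4:1
Op 3: read(P0, v3) -> 42. No state change.
Op 4: read(P0, v2) -> 46. No state change.
Op 5: fork(P1) -> P2. 5 ppages; refcounts: pp0:3 pp1:2 pp2:3 pp3:3 pp4:1
Op 6: write(P2, v3, 174). refcount(pp3)=3>1 -> COPY to pp5. 6 ppages; refcounts: pp0:3 pp1:2 pp2:3 pp3:2 pp4:1 pp5:1
Op 7: fork(P2) -> P3. 6 ppages; refcounts: pp0:4 pp1:3 pp2:4 pp3:2 pp4:1 pp5:2
Op 8: write(P0, v1, 111). refcount(pp4)=1 -> write in place. 6 ppages; refcounts: pp0:4 pp1:3 pp2:4 pp3:2 pp4:1 pp5:2

Answer: 6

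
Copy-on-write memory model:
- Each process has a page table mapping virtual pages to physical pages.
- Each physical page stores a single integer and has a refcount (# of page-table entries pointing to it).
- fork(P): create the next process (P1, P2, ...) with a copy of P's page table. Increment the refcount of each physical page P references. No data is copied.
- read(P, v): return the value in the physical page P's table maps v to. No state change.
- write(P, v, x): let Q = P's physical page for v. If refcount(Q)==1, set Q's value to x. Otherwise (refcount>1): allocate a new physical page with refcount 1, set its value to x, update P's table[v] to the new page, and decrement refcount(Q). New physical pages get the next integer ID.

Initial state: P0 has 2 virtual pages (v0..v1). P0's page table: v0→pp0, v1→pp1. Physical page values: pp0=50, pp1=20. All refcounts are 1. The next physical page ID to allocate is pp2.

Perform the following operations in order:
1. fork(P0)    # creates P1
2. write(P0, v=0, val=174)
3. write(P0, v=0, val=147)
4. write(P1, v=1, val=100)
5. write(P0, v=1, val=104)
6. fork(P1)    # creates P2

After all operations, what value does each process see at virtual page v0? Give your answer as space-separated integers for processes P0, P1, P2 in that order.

Op 1: fork(P0) -> P1. 2 ppages; refcounts: pp0:2 pp1:2
Op 2: write(P0, v0, 174). refcount(pp0)=2>1 -> COPY to pp2. 3 ppages; refcounts: pp0:1 pp1:2 pp2:1
Op 3: write(P0, v0, 147). refcount(pp2)=1 -> write in place. 3 ppages; refcounts: pp0:1 pp1:2 pp2:1
Op 4: write(P1, v1, 100). refcount(pp1)=2>1 -> COPY to pp3. 4 ppages; refcounts: pp0:1 pp1:1 pp2:1 pp3:1
Op 5: write(P0, v1, 104). refcount(pp1)=1 -> write in place. 4 ppages; refcounts: pp0:1 pp1:1 pp2:1 pp3:1
Op 6: fork(P1) -> P2. 4 ppages; refcounts: pp0:2 pp1:1 pp2:1 pp3:2
P0: v0 -> pp2 = 147
P1: v0 -> pp0 = 50
P2: v0 -> pp0 = 50

Answer: 147 50 50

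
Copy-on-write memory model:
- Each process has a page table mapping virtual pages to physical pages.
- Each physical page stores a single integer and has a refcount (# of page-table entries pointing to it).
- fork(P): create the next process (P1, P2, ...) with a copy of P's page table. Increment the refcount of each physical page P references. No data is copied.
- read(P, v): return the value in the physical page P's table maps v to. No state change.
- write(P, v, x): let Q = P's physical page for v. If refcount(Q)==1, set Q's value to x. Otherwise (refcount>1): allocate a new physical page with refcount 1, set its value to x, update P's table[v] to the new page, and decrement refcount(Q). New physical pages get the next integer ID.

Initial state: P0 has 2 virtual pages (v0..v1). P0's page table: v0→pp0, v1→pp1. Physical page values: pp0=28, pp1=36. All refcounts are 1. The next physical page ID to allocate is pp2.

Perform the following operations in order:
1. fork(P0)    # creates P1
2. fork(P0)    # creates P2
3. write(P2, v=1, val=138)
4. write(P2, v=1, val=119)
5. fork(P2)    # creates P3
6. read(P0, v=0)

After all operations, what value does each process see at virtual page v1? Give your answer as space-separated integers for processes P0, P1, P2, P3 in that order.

Answer: 36 36 119 119

Derivation:
Op 1: fork(P0) -> P1. 2 ppages; refcounts: pp0:2 pp1:2
Op 2: fork(P0) -> P2. 2 ppages; refcounts: pp0:3 pp1:3
Op 3: write(P2, v1, 138). refcount(pp1)=3>1 -> COPY to pp2. 3 ppages; refcounts: pp0:3 pp1:2 pp2:1
Op 4: write(P2, v1, 119). refcount(pp2)=1 -> write in place. 3 ppages; refcounts: pp0:3 pp1:2 pp2:1
Op 5: fork(P2) -> P3. 3 ppages; refcounts: pp0:4 pp1:2 pp2:2
Op 6: read(P0, v0) -> 28. No state change.
P0: v1 -> pp1 = 36
P1: v1 -> pp1 = 36
P2: v1 -> pp2 = 119
P3: v1 -> pp2 = 119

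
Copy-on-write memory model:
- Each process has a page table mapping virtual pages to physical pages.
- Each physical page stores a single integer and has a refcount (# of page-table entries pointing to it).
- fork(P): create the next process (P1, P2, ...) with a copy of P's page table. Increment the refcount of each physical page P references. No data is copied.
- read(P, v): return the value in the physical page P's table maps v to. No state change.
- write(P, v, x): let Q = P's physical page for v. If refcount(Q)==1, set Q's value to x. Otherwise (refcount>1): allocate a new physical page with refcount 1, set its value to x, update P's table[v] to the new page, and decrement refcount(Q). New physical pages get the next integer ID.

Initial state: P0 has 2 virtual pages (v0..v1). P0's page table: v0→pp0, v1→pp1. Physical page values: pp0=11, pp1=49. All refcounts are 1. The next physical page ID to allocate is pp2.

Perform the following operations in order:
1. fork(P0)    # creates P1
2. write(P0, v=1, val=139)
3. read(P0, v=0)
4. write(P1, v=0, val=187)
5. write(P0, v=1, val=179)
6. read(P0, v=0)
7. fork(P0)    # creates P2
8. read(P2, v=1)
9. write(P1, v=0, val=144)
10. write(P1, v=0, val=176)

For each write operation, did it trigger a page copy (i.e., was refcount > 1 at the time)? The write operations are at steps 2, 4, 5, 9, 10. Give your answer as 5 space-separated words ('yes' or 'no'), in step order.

Op 1: fork(P0) -> P1. 2 ppages; refcounts: pp0:2 pp1:2
Op 2: write(P0, v1, 139). refcount(pp1)=2>1 -> COPY to pp2. 3 ppages; refcounts: pp0:2 pp1:1 pp2:1
Op 3: read(P0, v0) -> 11. No state change.
Op 4: write(P1, v0, 187). refcount(pp0)=2>1 -> COPY to pp3. 4 ppages; refcounts: pp0:1 pp1:1 pp2:1 pp3:1
Op 5: write(P0, v1, 179). refcount(pp2)=1 -> write in place. 4 ppages; refcounts: pp0:1 pp1:1 pp2:1 pp3:1
Op 6: read(P0, v0) -> 11. No state change.
Op 7: fork(P0) -> P2. 4 ppages; refcounts: pp0:2 pp1:1 pp2:2 pp3:1
Op 8: read(P2, v1) -> 179. No state change.
Op 9: write(P1, v0, 144). refcount(pp3)=1 -> write in place. 4 ppages; refcounts: pp0:2 pp1:1 pp2:2 pp3:1
Op 10: write(P1, v0, 176). refcount(pp3)=1 -> write in place. 4 ppages; refcounts: pp0:2 pp1:1 pp2:2 pp3:1

yes yes no no no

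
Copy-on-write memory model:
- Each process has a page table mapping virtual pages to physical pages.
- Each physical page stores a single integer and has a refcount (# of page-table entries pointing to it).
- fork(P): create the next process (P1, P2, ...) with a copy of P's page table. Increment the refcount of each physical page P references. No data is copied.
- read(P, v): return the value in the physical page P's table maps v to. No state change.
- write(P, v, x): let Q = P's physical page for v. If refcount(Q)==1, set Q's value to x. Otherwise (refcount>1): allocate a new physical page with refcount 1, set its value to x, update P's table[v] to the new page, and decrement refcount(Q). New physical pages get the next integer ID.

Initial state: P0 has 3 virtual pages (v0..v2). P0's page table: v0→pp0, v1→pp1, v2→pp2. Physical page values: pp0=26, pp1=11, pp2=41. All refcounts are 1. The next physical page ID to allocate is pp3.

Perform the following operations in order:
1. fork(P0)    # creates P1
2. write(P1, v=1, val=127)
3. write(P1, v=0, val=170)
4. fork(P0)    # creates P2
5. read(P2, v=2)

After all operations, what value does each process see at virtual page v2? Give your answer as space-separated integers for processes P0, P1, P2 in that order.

Answer: 41 41 41

Derivation:
Op 1: fork(P0) -> P1. 3 ppages; refcounts: pp0:2 pp1:2 pp2:2
Op 2: write(P1, v1, 127). refcount(pp1)=2>1 -> COPY to pp3. 4 ppages; refcounts: pp0:2 pp1:1 pp2:2 pp3:1
Op 3: write(P1, v0, 170). refcount(pp0)=2>1 -> COPY to pp4. 5 ppages; refcounts: pp0:1 pp1:1 pp2:2 pp3:1 pp4:1
Op 4: fork(P0) -> P2. 5 ppages; refcounts: pp0:2 pp1:2 pp2:3 pp3:1 pp4:1
Op 5: read(P2, v2) -> 41. No state change.
P0: v2 -> pp2 = 41
P1: v2 -> pp2 = 41
P2: v2 -> pp2 = 41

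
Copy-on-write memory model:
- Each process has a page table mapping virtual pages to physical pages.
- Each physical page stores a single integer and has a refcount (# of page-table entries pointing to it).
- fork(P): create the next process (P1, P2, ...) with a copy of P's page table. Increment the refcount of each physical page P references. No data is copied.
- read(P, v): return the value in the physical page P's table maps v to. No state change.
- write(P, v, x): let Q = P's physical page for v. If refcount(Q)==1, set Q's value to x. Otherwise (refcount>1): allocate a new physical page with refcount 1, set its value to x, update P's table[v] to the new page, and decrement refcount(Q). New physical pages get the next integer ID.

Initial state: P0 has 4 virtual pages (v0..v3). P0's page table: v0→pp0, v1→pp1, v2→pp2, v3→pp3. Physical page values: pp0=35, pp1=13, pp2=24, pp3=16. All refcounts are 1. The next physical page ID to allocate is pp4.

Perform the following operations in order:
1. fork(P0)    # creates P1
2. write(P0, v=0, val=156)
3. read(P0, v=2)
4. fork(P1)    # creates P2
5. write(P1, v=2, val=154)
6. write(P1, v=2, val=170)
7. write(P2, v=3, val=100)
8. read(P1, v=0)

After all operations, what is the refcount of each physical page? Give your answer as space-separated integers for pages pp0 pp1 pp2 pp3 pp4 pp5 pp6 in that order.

Answer: 2 3 2 2 1 1 1

Derivation:
Op 1: fork(P0) -> P1. 4 ppages; refcounts: pp0:2 pp1:2 pp2:2 pp3:2
Op 2: write(P0, v0, 156). refcount(pp0)=2>1 -> COPY to pp4. 5 ppages; refcounts: pp0:1 pp1:2 pp2:2 pp3:2 pp4:1
Op 3: read(P0, v2) -> 24. No state change.
Op 4: fork(P1) -> P2. 5 ppages; refcounts: pp0:2 pp1:3 pp2:3 pp3:3 pp4:1
Op 5: write(P1, v2, 154). refcount(pp2)=3>1 -> COPY to pp5. 6 ppages; refcounts: pp0:2 pp1:3 pp2:2 pp3:3 pp4:1 pp5:1
Op 6: write(P1, v2, 170). refcount(pp5)=1 -> write in place. 6 ppages; refcounts: pp0:2 pp1:3 pp2:2 pp3:3 pp4:1 pp5:1
Op 7: write(P2, v3, 100). refcount(pp3)=3>1 -> COPY to pp6. 7 ppages; refcounts: pp0:2 pp1:3 pp2:2 pp3:2 pp4:1 pp5:1 pp6:1
Op 8: read(P1, v0) -> 35. No state change.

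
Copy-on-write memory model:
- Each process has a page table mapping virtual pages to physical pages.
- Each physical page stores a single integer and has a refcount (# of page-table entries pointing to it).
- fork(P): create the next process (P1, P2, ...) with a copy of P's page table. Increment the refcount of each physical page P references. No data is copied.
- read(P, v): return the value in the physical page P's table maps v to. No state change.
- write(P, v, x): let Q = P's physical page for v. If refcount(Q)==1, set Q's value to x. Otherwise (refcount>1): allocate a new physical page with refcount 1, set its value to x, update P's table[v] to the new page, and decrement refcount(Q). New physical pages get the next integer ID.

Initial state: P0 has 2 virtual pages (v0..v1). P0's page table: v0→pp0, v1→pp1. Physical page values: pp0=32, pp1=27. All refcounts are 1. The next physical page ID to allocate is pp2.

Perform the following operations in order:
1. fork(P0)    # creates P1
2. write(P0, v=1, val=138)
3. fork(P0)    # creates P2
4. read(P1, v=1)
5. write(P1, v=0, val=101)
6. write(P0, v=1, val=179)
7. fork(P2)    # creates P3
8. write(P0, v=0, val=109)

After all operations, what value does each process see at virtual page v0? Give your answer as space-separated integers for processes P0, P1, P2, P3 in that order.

Op 1: fork(P0) -> P1. 2 ppages; refcounts: pp0:2 pp1:2
Op 2: write(P0, v1, 138). refcount(pp1)=2>1 -> COPY to pp2. 3 ppages; refcounts: pp0:2 pp1:1 pp2:1
Op 3: fork(P0) -> P2. 3 ppages; refcounts: pp0:3 pp1:1 pp2:2
Op 4: read(P1, v1) -> 27. No state change.
Op 5: write(P1, v0, 101). refcount(pp0)=3>1 -> COPY to pp3. 4 ppages; refcounts: pp0:2 pp1:1 pp2:2 pp3:1
Op 6: write(P0, v1, 179). refcount(pp2)=2>1 -> COPY to pp4. 5 ppages; refcounts: pp0:2 pp1:1 pp2:1 pp3:1 pp4:1
Op 7: fork(P2) -> P3. 5 ppages; refcounts: pp0:3 pp1:1 pp2:2 pp3:1 pp4:1
Op 8: write(P0, v0, 109). refcount(pp0)=3>1 -> COPY to pp5. 6 ppages; refcounts: pp0:2 pp1:1 pp2:2 pp3:1 pp4:1 pp5:1
P0: v0 -> pp5 = 109
P1: v0 -> pp3 = 101
P2: v0 -> pp0 = 32
P3: v0 -> pp0 = 32

Answer: 109 101 32 32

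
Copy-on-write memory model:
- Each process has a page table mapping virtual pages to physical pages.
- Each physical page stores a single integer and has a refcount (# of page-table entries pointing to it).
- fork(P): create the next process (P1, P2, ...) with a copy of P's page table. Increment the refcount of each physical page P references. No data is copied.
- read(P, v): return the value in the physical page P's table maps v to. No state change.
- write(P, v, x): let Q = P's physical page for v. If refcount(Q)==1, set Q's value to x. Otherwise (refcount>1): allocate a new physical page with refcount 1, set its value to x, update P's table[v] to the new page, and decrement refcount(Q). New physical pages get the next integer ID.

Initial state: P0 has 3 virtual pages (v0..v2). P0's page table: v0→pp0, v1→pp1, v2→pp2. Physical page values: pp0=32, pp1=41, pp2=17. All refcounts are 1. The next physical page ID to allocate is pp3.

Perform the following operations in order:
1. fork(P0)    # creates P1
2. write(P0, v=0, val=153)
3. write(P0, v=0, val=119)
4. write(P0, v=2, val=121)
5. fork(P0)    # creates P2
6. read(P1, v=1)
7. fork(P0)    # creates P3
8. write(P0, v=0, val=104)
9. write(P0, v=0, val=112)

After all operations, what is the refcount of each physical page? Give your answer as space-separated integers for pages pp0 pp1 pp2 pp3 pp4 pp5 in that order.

Op 1: fork(P0) -> P1. 3 ppages; refcounts: pp0:2 pp1:2 pp2:2
Op 2: write(P0, v0, 153). refcount(pp0)=2>1 -> COPY to pp3. 4 ppages; refcounts: pp0:1 pp1:2 pp2:2 pp3:1
Op 3: write(P0, v0, 119). refcount(pp3)=1 -> write in place. 4 ppages; refcounts: pp0:1 pp1:2 pp2:2 pp3:1
Op 4: write(P0, v2, 121). refcount(pp2)=2>1 -> COPY to pp4. 5 ppages; refcounts: pp0:1 pp1:2 pp2:1 pp3:1 pp4:1
Op 5: fork(P0) -> P2. 5 ppages; refcounts: pp0:1 pp1:3 pp2:1 pp3:2 pp4:2
Op 6: read(P1, v1) -> 41. No state change.
Op 7: fork(P0) -> P3. 5 ppages; refcounts: pp0:1 pp1:4 pp2:1 pp3:3 pp4:3
Op 8: write(P0, v0, 104). refcount(pp3)=3>1 -> COPY to pp5. 6 ppages; refcounts: pp0:1 pp1:4 pp2:1 pp3:2 pp4:3 pp5:1
Op 9: write(P0, v0, 112). refcount(pp5)=1 -> write in place. 6 ppages; refcounts: pp0:1 pp1:4 pp2:1 pp3:2 pp4:3 pp5:1

Answer: 1 4 1 2 3 1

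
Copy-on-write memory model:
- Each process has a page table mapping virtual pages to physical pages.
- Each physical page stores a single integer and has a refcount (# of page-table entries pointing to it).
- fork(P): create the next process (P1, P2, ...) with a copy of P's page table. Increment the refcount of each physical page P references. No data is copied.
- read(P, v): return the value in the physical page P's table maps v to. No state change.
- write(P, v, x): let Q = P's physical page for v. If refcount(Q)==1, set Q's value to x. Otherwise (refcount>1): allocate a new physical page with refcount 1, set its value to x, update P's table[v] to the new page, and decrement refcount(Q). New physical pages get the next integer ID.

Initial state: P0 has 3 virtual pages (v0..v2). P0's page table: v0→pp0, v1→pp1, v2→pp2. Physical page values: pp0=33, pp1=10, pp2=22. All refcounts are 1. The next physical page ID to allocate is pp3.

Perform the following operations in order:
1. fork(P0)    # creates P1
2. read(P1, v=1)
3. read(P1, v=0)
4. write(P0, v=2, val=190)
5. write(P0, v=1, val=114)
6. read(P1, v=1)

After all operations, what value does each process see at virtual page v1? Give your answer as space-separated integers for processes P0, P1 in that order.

Answer: 114 10

Derivation:
Op 1: fork(P0) -> P1. 3 ppages; refcounts: pp0:2 pp1:2 pp2:2
Op 2: read(P1, v1) -> 10. No state change.
Op 3: read(P1, v0) -> 33. No state change.
Op 4: write(P0, v2, 190). refcount(pp2)=2>1 -> COPY to pp3. 4 ppages; refcounts: pp0:2 pp1:2 pp2:1 pp3:1
Op 5: write(P0, v1, 114). refcount(pp1)=2>1 -> COPY to pp4. 5 ppages; refcounts: pp0:2 pp1:1 pp2:1 pp3:1 pp4:1
Op 6: read(P1, v1) -> 10. No state change.
P0: v1 -> pp4 = 114
P1: v1 -> pp1 = 10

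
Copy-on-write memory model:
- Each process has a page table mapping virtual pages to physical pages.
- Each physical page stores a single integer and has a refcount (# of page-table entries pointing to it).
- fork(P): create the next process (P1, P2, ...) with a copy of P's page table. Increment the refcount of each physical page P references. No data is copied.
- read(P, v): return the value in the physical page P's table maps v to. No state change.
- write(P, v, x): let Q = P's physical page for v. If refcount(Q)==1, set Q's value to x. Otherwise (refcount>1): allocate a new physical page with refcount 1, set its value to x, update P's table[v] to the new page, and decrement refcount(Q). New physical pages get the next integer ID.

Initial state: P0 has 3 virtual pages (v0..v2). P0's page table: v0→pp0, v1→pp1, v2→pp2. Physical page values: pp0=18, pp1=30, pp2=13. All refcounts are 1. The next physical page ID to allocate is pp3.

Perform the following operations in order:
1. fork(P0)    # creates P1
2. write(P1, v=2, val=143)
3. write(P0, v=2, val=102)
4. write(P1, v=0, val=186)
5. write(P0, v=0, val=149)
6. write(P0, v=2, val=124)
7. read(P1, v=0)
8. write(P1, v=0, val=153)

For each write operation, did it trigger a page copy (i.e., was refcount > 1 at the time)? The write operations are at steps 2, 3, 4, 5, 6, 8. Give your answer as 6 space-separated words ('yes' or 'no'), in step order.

Op 1: fork(P0) -> P1. 3 ppages; refcounts: pp0:2 pp1:2 pp2:2
Op 2: write(P1, v2, 143). refcount(pp2)=2>1 -> COPY to pp3. 4 ppages; refcounts: pp0:2 pp1:2 pp2:1 pp3:1
Op 3: write(P0, v2, 102). refcount(pp2)=1 -> write in place. 4 ppages; refcounts: pp0:2 pp1:2 pp2:1 pp3:1
Op 4: write(P1, v0, 186). refcount(pp0)=2>1 -> COPY to pp4. 5 ppages; refcounts: pp0:1 pp1:2 pp2:1 pp3:1 pp4:1
Op 5: write(P0, v0, 149). refcount(pp0)=1 -> write in place. 5 ppages; refcounts: pp0:1 pp1:2 pp2:1 pp3:1 pp4:1
Op 6: write(P0, v2, 124). refcount(pp2)=1 -> write in place. 5 ppages; refcounts: pp0:1 pp1:2 pp2:1 pp3:1 pp4:1
Op 7: read(P1, v0) -> 186. No state change.
Op 8: write(P1, v0, 153). refcount(pp4)=1 -> write in place. 5 ppages; refcounts: pp0:1 pp1:2 pp2:1 pp3:1 pp4:1

yes no yes no no no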